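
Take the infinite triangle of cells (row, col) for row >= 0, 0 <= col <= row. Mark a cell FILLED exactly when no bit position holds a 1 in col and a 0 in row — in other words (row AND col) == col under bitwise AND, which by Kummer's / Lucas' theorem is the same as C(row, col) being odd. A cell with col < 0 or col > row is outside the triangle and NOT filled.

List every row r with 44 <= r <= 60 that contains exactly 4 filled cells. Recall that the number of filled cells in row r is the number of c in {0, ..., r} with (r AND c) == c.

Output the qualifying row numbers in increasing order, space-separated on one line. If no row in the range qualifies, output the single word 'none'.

Answer: 48

Derivation:
Row r has 2^popcount(r) filled cells, so we need popcount(r) = log2(4) = 2.
Scan r = 44..60 and keep those with exactly 2 one-bits:
r=44=101100 popcount=3 -> skip
r=45=101101 popcount=4 -> skip
r=46=101110 popcount=4 -> skip
r=47=101111 popcount=5 -> skip
r=48=110000 popcount=2 -> KEEP
r=49=110001 popcount=3 -> skip
r=50=110010 popcount=3 -> skip
r=51=110011 popcount=4 -> skip
r=52=110100 popcount=3 -> skip
r=53=110101 popcount=4 -> skip
r=54=110110 popcount=4 -> skip
r=55=110111 popcount=5 -> skip
r=56=111000 popcount=3 -> skip
r=57=111001 popcount=4 -> skip
r=58=111010 popcount=4 -> skip
r=59=111011 popcount=5 -> skip
r=60=111100 popcount=4 -> skip
Kept rows: 48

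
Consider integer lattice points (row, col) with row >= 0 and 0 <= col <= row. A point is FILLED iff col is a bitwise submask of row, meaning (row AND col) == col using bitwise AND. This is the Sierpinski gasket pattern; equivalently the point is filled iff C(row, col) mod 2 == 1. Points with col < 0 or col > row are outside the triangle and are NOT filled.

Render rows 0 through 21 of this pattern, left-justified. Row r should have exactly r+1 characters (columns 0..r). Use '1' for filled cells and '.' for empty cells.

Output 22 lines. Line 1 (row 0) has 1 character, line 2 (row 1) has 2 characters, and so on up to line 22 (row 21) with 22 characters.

Answer: 1
11
1.1
1111
1...1
11..11
1.1.1.1
11111111
1.......1
11......11
1.1.....1.1
1111....1111
1...1...1...1
11..11..11..11
1.1.1.1.1.1.1.1
1111111111111111
1...............1
11..............11
1.1.............1.1
1111............1111
1...1...........1...1
11..11..........11..11

Derivation:
r0=0: 1
r1=1: 11
r2=10: 1.1
r3=11: 1111
r4=100: 1...1
r5=101: 11..11
r6=110: 1.1.1.1
r7=111: 11111111
r8=1000: 1.......1
r9=1001: 11......11
r10=1010: 1.1.....1.1
r11=1011: 1111....1111
r12=1100: 1...1...1...1
r13=1101: 11..11..11..11
r14=1110: 1.1.1.1.1.1.1.1
r15=1111: 1111111111111111
r16=10000: 1...............1
r17=10001: 11..............11
r18=10010: 1.1.............1.1
r19=10011: 1111............1111
r20=10100: 1...1...........1...1
r21=10101: 11..11..........11..11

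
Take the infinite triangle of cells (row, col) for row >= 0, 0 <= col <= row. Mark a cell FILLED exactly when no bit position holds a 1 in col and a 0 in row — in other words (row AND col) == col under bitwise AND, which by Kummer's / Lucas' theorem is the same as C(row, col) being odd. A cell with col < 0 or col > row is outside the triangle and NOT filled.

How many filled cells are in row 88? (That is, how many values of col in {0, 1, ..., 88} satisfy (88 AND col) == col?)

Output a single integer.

Answer: 8

Derivation:
88 in binary = 1011000
popcount(88) = number of 1-bits in 1011000 = 3
A col c satisfies (88 AND c) == c iff every set bit of c is also set in 88; each of the 3 set bits of 88 can independently be on or off in c.
count = 2^3 = 8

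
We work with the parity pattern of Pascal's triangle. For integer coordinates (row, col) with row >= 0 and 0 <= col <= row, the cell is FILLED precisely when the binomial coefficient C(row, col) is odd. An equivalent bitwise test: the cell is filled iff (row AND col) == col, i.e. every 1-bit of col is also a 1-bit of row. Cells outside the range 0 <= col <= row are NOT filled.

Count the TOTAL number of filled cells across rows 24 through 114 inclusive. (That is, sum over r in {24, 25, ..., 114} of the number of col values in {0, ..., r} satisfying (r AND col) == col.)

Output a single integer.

r24=11000 pc2: +4 =4
r25=11001 pc3: +8 =12
r26=11010 pc3: +8 =20
r27=11011 pc4: +16 =36
r28=11100 pc3: +8 =44
r29=11101 pc4: +16 =60
r30=11110 pc4: +16 =76
r31=11111 pc5: +32 =108
r32=100000 pc1: +2 =110
r33=100001 pc2: +4 =114
r34=100010 pc2: +4 =118
r35=100011 pc3: +8 =126
r36=100100 pc2: +4 =130
r37=100101 pc3: +8 =138
r38=100110 pc3: +8 =146
r39=100111 pc4: +16 =162
r40=101000 pc2: +4 =166
r41=101001 pc3: +8 =174
r42=101010 pc3: +8 =182
r43=101011 pc4: +16 =198
r44=101100 pc3: +8 =206
r45=101101 pc4: +16 =222
r46=101110 pc4: +16 =238
r47=101111 pc5: +32 =270
r48=110000 pc2: +4 =274
r49=110001 pc3: +8 =282
r50=110010 pc3: +8 =290
r51=110011 pc4: +16 =306
r52=110100 pc3: +8 =314
r53=110101 pc4: +16 =330
r54=110110 pc4: +16 =346
r55=110111 pc5: +32 =378
r56=111000 pc3: +8 =386
r57=111001 pc4: +16 =402
r58=111010 pc4: +16 =418
r59=111011 pc5: +32 =450
r60=111100 pc4: +16 =466
r61=111101 pc5: +32 =498
r62=111110 pc5: +32 =530
r63=111111 pc6: +64 =594
r64=1000000 pc1: +2 =596
r65=1000001 pc2: +4 =600
r66=1000010 pc2: +4 =604
r67=1000011 pc3: +8 =612
r68=1000100 pc2: +4 =616
r69=1000101 pc3: +8 =624
r70=1000110 pc3: +8 =632
r71=1000111 pc4: +16 =648
r72=1001000 pc2: +4 =652
r73=1001001 pc3: +8 =660
r74=1001010 pc3: +8 =668
r75=1001011 pc4: +16 =684
r76=1001100 pc3: +8 =692
r77=1001101 pc4: +16 =708
r78=1001110 pc4: +16 =724
r79=1001111 pc5: +32 =756
r80=1010000 pc2: +4 =760
r81=1010001 pc3: +8 =768
r82=1010010 pc3: +8 =776
r83=1010011 pc4: +16 =792
r84=1010100 pc3: +8 =800
r85=1010101 pc4: +16 =816
r86=1010110 pc4: +16 =832
r87=1010111 pc5: +32 =864
r88=1011000 pc3: +8 =872
r89=1011001 pc4: +16 =888
r90=1011010 pc4: +16 =904
r91=1011011 pc5: +32 =936
r92=1011100 pc4: +16 =952
r93=1011101 pc5: +32 =984
r94=1011110 pc5: +32 =1016
r95=1011111 pc6: +64 =1080
r96=1100000 pc2: +4 =1084
r97=1100001 pc3: +8 =1092
r98=1100010 pc3: +8 =1100
r99=1100011 pc4: +16 =1116
r100=1100100 pc3: +8 =1124
r101=1100101 pc4: +16 =1140
r102=1100110 pc4: +16 =1156
r103=1100111 pc5: +32 =1188
r104=1101000 pc3: +8 =1196
r105=1101001 pc4: +16 =1212
r106=1101010 pc4: +16 =1228
r107=1101011 pc5: +32 =1260
r108=1101100 pc4: +16 =1276
r109=1101101 pc5: +32 =1308
r110=1101110 pc5: +32 =1340
r111=1101111 pc6: +64 =1404
r112=1110000 pc3: +8 =1412
r113=1110001 pc4: +16 =1428
r114=1110010 pc4: +16 =1444

Answer: 1444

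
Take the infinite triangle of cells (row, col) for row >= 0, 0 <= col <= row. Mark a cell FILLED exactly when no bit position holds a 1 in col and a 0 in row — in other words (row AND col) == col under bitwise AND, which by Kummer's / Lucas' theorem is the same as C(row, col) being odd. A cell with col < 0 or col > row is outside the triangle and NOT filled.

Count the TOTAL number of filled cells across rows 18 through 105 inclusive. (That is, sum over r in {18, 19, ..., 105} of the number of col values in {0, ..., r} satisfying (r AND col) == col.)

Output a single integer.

Answer: 1260

Derivation:
r18=10010 pc2: +4 =4
r19=10011 pc3: +8 =12
r20=10100 pc2: +4 =16
r21=10101 pc3: +8 =24
r22=10110 pc3: +8 =32
r23=10111 pc4: +16 =48
r24=11000 pc2: +4 =52
r25=11001 pc3: +8 =60
r26=11010 pc3: +8 =68
r27=11011 pc4: +16 =84
r28=11100 pc3: +8 =92
r29=11101 pc4: +16 =108
r30=11110 pc4: +16 =124
r31=11111 pc5: +32 =156
r32=100000 pc1: +2 =158
r33=100001 pc2: +4 =162
r34=100010 pc2: +4 =166
r35=100011 pc3: +8 =174
r36=100100 pc2: +4 =178
r37=100101 pc3: +8 =186
r38=100110 pc3: +8 =194
r39=100111 pc4: +16 =210
r40=101000 pc2: +4 =214
r41=101001 pc3: +8 =222
r42=101010 pc3: +8 =230
r43=101011 pc4: +16 =246
r44=101100 pc3: +8 =254
r45=101101 pc4: +16 =270
r46=101110 pc4: +16 =286
r47=101111 pc5: +32 =318
r48=110000 pc2: +4 =322
r49=110001 pc3: +8 =330
r50=110010 pc3: +8 =338
r51=110011 pc4: +16 =354
r52=110100 pc3: +8 =362
r53=110101 pc4: +16 =378
r54=110110 pc4: +16 =394
r55=110111 pc5: +32 =426
r56=111000 pc3: +8 =434
r57=111001 pc4: +16 =450
r58=111010 pc4: +16 =466
r59=111011 pc5: +32 =498
r60=111100 pc4: +16 =514
r61=111101 pc5: +32 =546
r62=111110 pc5: +32 =578
r63=111111 pc6: +64 =642
r64=1000000 pc1: +2 =644
r65=1000001 pc2: +4 =648
r66=1000010 pc2: +4 =652
r67=1000011 pc3: +8 =660
r68=1000100 pc2: +4 =664
r69=1000101 pc3: +8 =672
r70=1000110 pc3: +8 =680
r71=1000111 pc4: +16 =696
r72=1001000 pc2: +4 =700
r73=1001001 pc3: +8 =708
r74=1001010 pc3: +8 =716
r75=1001011 pc4: +16 =732
r76=1001100 pc3: +8 =740
r77=1001101 pc4: +16 =756
r78=1001110 pc4: +16 =772
r79=1001111 pc5: +32 =804
r80=1010000 pc2: +4 =808
r81=1010001 pc3: +8 =816
r82=1010010 pc3: +8 =824
r83=1010011 pc4: +16 =840
r84=1010100 pc3: +8 =848
r85=1010101 pc4: +16 =864
r86=1010110 pc4: +16 =880
r87=1010111 pc5: +32 =912
r88=1011000 pc3: +8 =920
r89=1011001 pc4: +16 =936
r90=1011010 pc4: +16 =952
r91=1011011 pc5: +32 =984
r92=1011100 pc4: +16 =1000
r93=1011101 pc5: +32 =1032
r94=1011110 pc5: +32 =1064
r95=1011111 pc6: +64 =1128
r96=1100000 pc2: +4 =1132
r97=1100001 pc3: +8 =1140
r98=1100010 pc3: +8 =1148
r99=1100011 pc4: +16 =1164
r100=1100100 pc3: +8 =1172
r101=1100101 pc4: +16 =1188
r102=1100110 pc4: +16 =1204
r103=1100111 pc5: +32 =1236
r104=1101000 pc3: +8 =1244
r105=1101001 pc4: +16 =1260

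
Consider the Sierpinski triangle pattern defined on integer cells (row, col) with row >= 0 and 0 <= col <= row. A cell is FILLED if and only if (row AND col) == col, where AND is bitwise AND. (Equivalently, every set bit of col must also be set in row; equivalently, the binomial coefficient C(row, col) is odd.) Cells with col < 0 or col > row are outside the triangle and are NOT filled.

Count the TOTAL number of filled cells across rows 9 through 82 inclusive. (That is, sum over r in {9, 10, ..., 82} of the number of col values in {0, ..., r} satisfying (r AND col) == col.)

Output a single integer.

r9=1001 pc2: +4 =4
r10=1010 pc2: +4 =8
r11=1011 pc3: +8 =16
r12=1100 pc2: +4 =20
r13=1101 pc3: +8 =28
r14=1110 pc3: +8 =36
r15=1111 pc4: +16 =52
r16=10000 pc1: +2 =54
r17=10001 pc2: +4 =58
r18=10010 pc2: +4 =62
r19=10011 pc3: +8 =70
r20=10100 pc2: +4 =74
r21=10101 pc3: +8 =82
r22=10110 pc3: +8 =90
r23=10111 pc4: +16 =106
r24=11000 pc2: +4 =110
r25=11001 pc3: +8 =118
r26=11010 pc3: +8 =126
r27=11011 pc4: +16 =142
r28=11100 pc3: +8 =150
r29=11101 pc4: +16 =166
r30=11110 pc4: +16 =182
r31=11111 pc5: +32 =214
r32=100000 pc1: +2 =216
r33=100001 pc2: +4 =220
r34=100010 pc2: +4 =224
r35=100011 pc3: +8 =232
r36=100100 pc2: +4 =236
r37=100101 pc3: +8 =244
r38=100110 pc3: +8 =252
r39=100111 pc4: +16 =268
r40=101000 pc2: +4 =272
r41=101001 pc3: +8 =280
r42=101010 pc3: +8 =288
r43=101011 pc4: +16 =304
r44=101100 pc3: +8 =312
r45=101101 pc4: +16 =328
r46=101110 pc4: +16 =344
r47=101111 pc5: +32 =376
r48=110000 pc2: +4 =380
r49=110001 pc3: +8 =388
r50=110010 pc3: +8 =396
r51=110011 pc4: +16 =412
r52=110100 pc3: +8 =420
r53=110101 pc4: +16 =436
r54=110110 pc4: +16 =452
r55=110111 pc5: +32 =484
r56=111000 pc3: +8 =492
r57=111001 pc4: +16 =508
r58=111010 pc4: +16 =524
r59=111011 pc5: +32 =556
r60=111100 pc4: +16 =572
r61=111101 pc5: +32 =604
r62=111110 pc5: +32 =636
r63=111111 pc6: +64 =700
r64=1000000 pc1: +2 =702
r65=1000001 pc2: +4 =706
r66=1000010 pc2: +4 =710
r67=1000011 pc3: +8 =718
r68=1000100 pc2: +4 =722
r69=1000101 pc3: +8 =730
r70=1000110 pc3: +8 =738
r71=1000111 pc4: +16 =754
r72=1001000 pc2: +4 =758
r73=1001001 pc3: +8 =766
r74=1001010 pc3: +8 =774
r75=1001011 pc4: +16 =790
r76=1001100 pc3: +8 =798
r77=1001101 pc4: +16 =814
r78=1001110 pc4: +16 =830
r79=1001111 pc5: +32 =862
r80=1010000 pc2: +4 =866
r81=1010001 pc3: +8 =874
r82=1010010 pc3: +8 =882

Answer: 882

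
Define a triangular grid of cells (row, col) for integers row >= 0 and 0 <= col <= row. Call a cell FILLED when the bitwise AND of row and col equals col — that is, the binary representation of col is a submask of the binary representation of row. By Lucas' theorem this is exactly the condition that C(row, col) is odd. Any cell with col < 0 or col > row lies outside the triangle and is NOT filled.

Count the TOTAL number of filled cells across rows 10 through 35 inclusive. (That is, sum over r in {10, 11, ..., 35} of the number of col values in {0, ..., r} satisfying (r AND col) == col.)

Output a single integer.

r10=1010 pc2: +4 =4
r11=1011 pc3: +8 =12
r12=1100 pc2: +4 =16
r13=1101 pc3: +8 =24
r14=1110 pc3: +8 =32
r15=1111 pc4: +16 =48
r16=10000 pc1: +2 =50
r17=10001 pc2: +4 =54
r18=10010 pc2: +4 =58
r19=10011 pc3: +8 =66
r20=10100 pc2: +4 =70
r21=10101 pc3: +8 =78
r22=10110 pc3: +8 =86
r23=10111 pc4: +16 =102
r24=11000 pc2: +4 =106
r25=11001 pc3: +8 =114
r26=11010 pc3: +8 =122
r27=11011 pc4: +16 =138
r28=11100 pc3: +8 =146
r29=11101 pc4: +16 =162
r30=11110 pc4: +16 =178
r31=11111 pc5: +32 =210
r32=100000 pc1: +2 =212
r33=100001 pc2: +4 =216
r34=100010 pc2: +4 =220
r35=100011 pc3: +8 =228

Answer: 228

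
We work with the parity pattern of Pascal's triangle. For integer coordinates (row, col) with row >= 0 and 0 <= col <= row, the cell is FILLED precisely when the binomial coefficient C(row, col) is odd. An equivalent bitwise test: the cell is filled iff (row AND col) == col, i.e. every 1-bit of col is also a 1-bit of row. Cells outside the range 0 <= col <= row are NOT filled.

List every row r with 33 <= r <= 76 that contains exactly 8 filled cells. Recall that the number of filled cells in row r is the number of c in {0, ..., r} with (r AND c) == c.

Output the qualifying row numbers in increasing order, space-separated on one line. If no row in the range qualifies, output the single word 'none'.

Row r has 2^popcount(r) filled cells, so we need popcount(r) = log2(8) = 3.
Scan r = 33..76 and keep those with exactly 3 one-bits:
r=33=100001 popcount=2 -> skip
r=34=100010 popcount=2 -> skip
r=35=100011 popcount=3 -> KEEP
r=36=100100 popcount=2 -> skip
r=37=100101 popcount=3 -> KEEP
r=38=100110 popcount=3 -> KEEP
r=39=100111 popcount=4 -> skip
r=40=101000 popcount=2 -> skip
r=41=101001 popcount=3 -> KEEP
r=42=101010 popcount=3 -> KEEP
r=43=101011 popcount=4 -> skip
r=44=101100 popcount=3 -> KEEP
r=45=101101 popcount=4 -> skip
r=46=101110 popcount=4 -> skip
r=47=101111 popcount=5 -> skip
r=48=110000 popcount=2 -> skip
r=49=110001 popcount=3 -> KEEP
r=50=110010 popcount=3 -> KEEP
r=51=110011 popcount=4 -> skip
r=52=110100 popcount=3 -> KEEP
r=53=110101 popcount=4 -> skip
r=54=110110 popcount=4 -> skip
r=55=110111 popcount=5 -> skip
r=56=111000 popcount=3 -> KEEP
r=57=111001 popcount=4 -> skip
r=58=111010 popcount=4 -> skip
r=59=111011 popcount=5 -> skip
r=60=111100 popcount=4 -> skip
r=61=111101 popcount=5 -> skip
r=62=111110 popcount=5 -> skip
r=63=111111 popcount=6 -> skip
r=64=1000000 popcount=1 -> skip
r=65=1000001 popcount=2 -> skip
r=66=1000010 popcount=2 -> skip
r=67=1000011 popcount=3 -> KEEP
r=68=1000100 popcount=2 -> skip
r=69=1000101 popcount=3 -> KEEP
r=70=1000110 popcount=3 -> KEEP
r=71=1000111 popcount=4 -> skip
r=72=1001000 popcount=2 -> skip
r=73=1001001 popcount=3 -> KEEP
r=74=1001010 popcount=3 -> KEEP
r=75=1001011 popcount=4 -> skip
r=76=1001100 popcount=3 -> KEEP
Kept rows: 35 37 38 41 42 44 49 50 52 56 67 69 70 73 74 76

Answer: 35 37 38 41 42 44 49 50 52 56 67 69 70 73 74 76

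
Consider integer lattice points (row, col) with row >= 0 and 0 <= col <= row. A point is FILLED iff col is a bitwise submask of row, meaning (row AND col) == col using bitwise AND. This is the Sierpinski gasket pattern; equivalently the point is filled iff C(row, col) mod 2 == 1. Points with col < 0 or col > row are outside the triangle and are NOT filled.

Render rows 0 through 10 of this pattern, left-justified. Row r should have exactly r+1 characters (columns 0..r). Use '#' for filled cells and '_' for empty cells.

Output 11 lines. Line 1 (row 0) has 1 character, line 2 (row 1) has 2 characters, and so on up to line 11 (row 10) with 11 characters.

r0=0: #
r1=1: ##
r2=10: #_#
r3=11: ####
r4=100: #___#
r5=101: ##__##
r6=110: #_#_#_#
r7=111: ########
r8=1000: #_______#
r9=1001: ##______##
r10=1010: #_#_____#_#

Answer: #
##
#_#
####
#___#
##__##
#_#_#_#
########
#_______#
##______##
#_#_____#_#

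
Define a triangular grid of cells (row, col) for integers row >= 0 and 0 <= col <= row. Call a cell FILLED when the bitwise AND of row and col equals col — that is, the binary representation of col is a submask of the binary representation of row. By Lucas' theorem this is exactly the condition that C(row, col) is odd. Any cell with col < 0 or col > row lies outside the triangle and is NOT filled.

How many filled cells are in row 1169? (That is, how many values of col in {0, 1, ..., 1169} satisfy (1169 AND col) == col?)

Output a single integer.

1169 in binary = 10010010001
popcount(1169) = number of 1-bits in 10010010001 = 4
A col c satisfies (1169 AND c) == c iff every set bit of c is also set in 1169; each of the 4 set bits of 1169 can independently be on or off in c.
count = 2^4 = 16

Answer: 16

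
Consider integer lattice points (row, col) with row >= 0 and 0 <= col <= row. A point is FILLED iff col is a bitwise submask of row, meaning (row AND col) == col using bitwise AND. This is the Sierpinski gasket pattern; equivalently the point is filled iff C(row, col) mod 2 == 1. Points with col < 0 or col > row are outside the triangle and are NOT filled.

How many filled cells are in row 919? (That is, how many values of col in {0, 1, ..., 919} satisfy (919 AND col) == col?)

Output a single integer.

Answer: 128

Derivation:
919 in binary = 1110010111
popcount(919) = number of 1-bits in 1110010111 = 7
A col c satisfies (919 AND c) == c iff every set bit of c is also set in 919; each of the 7 set bits of 919 can independently be on or off in c.
count = 2^7 = 128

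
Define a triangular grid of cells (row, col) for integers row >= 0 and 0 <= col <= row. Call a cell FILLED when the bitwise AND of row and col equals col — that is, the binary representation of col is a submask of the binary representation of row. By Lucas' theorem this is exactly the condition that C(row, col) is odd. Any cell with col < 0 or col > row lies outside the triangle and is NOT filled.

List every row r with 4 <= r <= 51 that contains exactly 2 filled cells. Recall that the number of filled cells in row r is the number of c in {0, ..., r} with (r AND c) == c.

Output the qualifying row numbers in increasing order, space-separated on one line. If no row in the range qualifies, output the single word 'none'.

Row r has 2^popcount(r) filled cells, so we need popcount(r) = log2(2) = 1.
Scan r = 4..51 and keep those with exactly 1 one-bits:
r=4=100 popcount=1 -> KEEP
r=5=101 popcount=2 -> skip
r=6=110 popcount=2 -> skip
r=7=111 popcount=3 -> skip
r=8=1000 popcount=1 -> KEEP
r=9=1001 popcount=2 -> skip
r=10=1010 popcount=2 -> skip
r=11=1011 popcount=3 -> skip
r=12=1100 popcount=2 -> skip
r=13=1101 popcount=3 -> skip
r=14=1110 popcount=3 -> skip
r=15=1111 popcount=4 -> skip
r=16=10000 popcount=1 -> KEEP
r=17=10001 popcount=2 -> skip
r=18=10010 popcount=2 -> skip
r=19=10011 popcount=3 -> skip
r=20=10100 popcount=2 -> skip
r=21=10101 popcount=3 -> skip
r=22=10110 popcount=3 -> skip
r=23=10111 popcount=4 -> skip
r=24=11000 popcount=2 -> skip
r=25=11001 popcount=3 -> skip
r=26=11010 popcount=3 -> skip
r=27=11011 popcount=4 -> skip
r=28=11100 popcount=3 -> skip
r=29=11101 popcount=4 -> skip
r=30=11110 popcount=4 -> skip
r=31=11111 popcount=5 -> skip
r=32=100000 popcount=1 -> KEEP
r=33=100001 popcount=2 -> skip
r=34=100010 popcount=2 -> skip
r=35=100011 popcount=3 -> skip
r=36=100100 popcount=2 -> skip
r=37=100101 popcount=3 -> skip
r=38=100110 popcount=3 -> skip
r=39=100111 popcount=4 -> skip
r=40=101000 popcount=2 -> skip
r=41=101001 popcount=3 -> skip
r=42=101010 popcount=3 -> skip
r=43=101011 popcount=4 -> skip
r=44=101100 popcount=3 -> skip
r=45=101101 popcount=4 -> skip
r=46=101110 popcount=4 -> skip
r=47=101111 popcount=5 -> skip
r=48=110000 popcount=2 -> skip
r=49=110001 popcount=3 -> skip
r=50=110010 popcount=3 -> skip
r=51=110011 popcount=4 -> skip
Kept rows: 4 8 16 32

Answer: 4 8 16 32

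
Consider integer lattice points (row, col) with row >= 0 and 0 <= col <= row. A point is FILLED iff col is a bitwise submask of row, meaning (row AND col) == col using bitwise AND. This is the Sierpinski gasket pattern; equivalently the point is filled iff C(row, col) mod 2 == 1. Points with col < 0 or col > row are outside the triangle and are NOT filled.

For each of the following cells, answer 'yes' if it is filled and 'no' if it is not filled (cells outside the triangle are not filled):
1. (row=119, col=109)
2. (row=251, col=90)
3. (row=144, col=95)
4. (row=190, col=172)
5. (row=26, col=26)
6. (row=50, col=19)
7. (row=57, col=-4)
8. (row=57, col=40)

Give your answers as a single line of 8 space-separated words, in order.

(119,109): row=0b1110111, col=0b1101101, row AND col = 0b1100101 = 101; 101 != 109 -> empty
(251,90): row=0b11111011, col=0b1011010, row AND col = 0b1011010 = 90; 90 == 90 -> filled
(144,95): row=0b10010000, col=0b1011111, row AND col = 0b10000 = 16; 16 != 95 -> empty
(190,172): row=0b10111110, col=0b10101100, row AND col = 0b10101100 = 172; 172 == 172 -> filled
(26,26): row=0b11010, col=0b11010, row AND col = 0b11010 = 26; 26 == 26 -> filled
(50,19): row=0b110010, col=0b10011, row AND col = 0b10010 = 18; 18 != 19 -> empty
(57,-4): col outside [0, 57] -> not filled
(57,40): row=0b111001, col=0b101000, row AND col = 0b101000 = 40; 40 == 40 -> filled

Answer: no yes no yes yes no no yes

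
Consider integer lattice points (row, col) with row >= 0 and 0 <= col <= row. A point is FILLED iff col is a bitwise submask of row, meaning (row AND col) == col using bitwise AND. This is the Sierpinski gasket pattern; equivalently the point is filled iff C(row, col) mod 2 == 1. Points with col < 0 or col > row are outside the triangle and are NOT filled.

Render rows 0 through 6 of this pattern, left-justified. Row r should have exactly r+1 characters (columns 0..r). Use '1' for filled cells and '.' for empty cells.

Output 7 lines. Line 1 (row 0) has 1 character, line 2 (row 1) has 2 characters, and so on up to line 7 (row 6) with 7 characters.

r0=0: 1
r1=1: 11
r2=10: 1.1
r3=11: 1111
r4=100: 1...1
r5=101: 11..11
r6=110: 1.1.1.1

Answer: 1
11
1.1
1111
1...1
11..11
1.1.1.1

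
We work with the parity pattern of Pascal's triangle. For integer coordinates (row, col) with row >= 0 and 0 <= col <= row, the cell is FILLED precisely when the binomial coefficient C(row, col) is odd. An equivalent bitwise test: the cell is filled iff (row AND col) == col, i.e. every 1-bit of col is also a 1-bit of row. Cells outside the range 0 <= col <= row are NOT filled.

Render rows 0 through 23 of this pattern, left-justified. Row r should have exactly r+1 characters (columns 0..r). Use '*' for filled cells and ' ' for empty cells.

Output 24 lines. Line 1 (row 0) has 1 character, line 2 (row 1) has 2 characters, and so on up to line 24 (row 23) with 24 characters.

r0=0: *
r1=1: **
r2=10: * *
r3=11: ****
r4=100: *   *
r5=101: **  **
r6=110: * * * *
r7=111: ********
r8=1000: *       *
r9=1001: **      **
r10=1010: * *     * *
r11=1011: ****    ****
r12=1100: *   *   *   *
r13=1101: **  **  **  **
r14=1110: * * * * * * * *
r15=1111: ****************
r16=10000: *               *
r17=10001: **              **
r18=10010: * *             * *
r19=10011: ****            ****
r20=10100: *   *           *   *
r21=10101: **  **          **  **
r22=10110: * * * *         * * * *
r23=10111: ********        ********

Answer: *
**
* *
****
*   *
**  **
* * * *
********
*       *
**      **
* *     * *
****    ****
*   *   *   *
**  **  **  **
* * * * * * * *
****************
*               *
**              **
* *             * *
****            ****
*   *           *   *
**  **          **  **
* * * *         * * * *
********        ********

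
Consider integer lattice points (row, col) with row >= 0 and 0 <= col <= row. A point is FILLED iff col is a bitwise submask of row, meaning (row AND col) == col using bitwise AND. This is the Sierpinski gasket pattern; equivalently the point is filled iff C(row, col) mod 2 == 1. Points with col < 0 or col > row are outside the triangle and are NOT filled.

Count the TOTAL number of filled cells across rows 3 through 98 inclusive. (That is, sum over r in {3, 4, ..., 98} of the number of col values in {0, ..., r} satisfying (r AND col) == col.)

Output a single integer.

Answer: 1230

Derivation:
r3=11 pc2: +4 =4
r4=100 pc1: +2 =6
r5=101 pc2: +4 =10
r6=110 pc2: +4 =14
r7=111 pc3: +8 =22
r8=1000 pc1: +2 =24
r9=1001 pc2: +4 =28
r10=1010 pc2: +4 =32
r11=1011 pc3: +8 =40
r12=1100 pc2: +4 =44
r13=1101 pc3: +8 =52
r14=1110 pc3: +8 =60
r15=1111 pc4: +16 =76
r16=10000 pc1: +2 =78
r17=10001 pc2: +4 =82
r18=10010 pc2: +4 =86
r19=10011 pc3: +8 =94
r20=10100 pc2: +4 =98
r21=10101 pc3: +8 =106
r22=10110 pc3: +8 =114
r23=10111 pc4: +16 =130
r24=11000 pc2: +4 =134
r25=11001 pc3: +8 =142
r26=11010 pc3: +8 =150
r27=11011 pc4: +16 =166
r28=11100 pc3: +8 =174
r29=11101 pc4: +16 =190
r30=11110 pc4: +16 =206
r31=11111 pc5: +32 =238
r32=100000 pc1: +2 =240
r33=100001 pc2: +4 =244
r34=100010 pc2: +4 =248
r35=100011 pc3: +8 =256
r36=100100 pc2: +4 =260
r37=100101 pc3: +8 =268
r38=100110 pc3: +8 =276
r39=100111 pc4: +16 =292
r40=101000 pc2: +4 =296
r41=101001 pc3: +8 =304
r42=101010 pc3: +8 =312
r43=101011 pc4: +16 =328
r44=101100 pc3: +8 =336
r45=101101 pc4: +16 =352
r46=101110 pc4: +16 =368
r47=101111 pc5: +32 =400
r48=110000 pc2: +4 =404
r49=110001 pc3: +8 =412
r50=110010 pc3: +8 =420
r51=110011 pc4: +16 =436
r52=110100 pc3: +8 =444
r53=110101 pc4: +16 =460
r54=110110 pc4: +16 =476
r55=110111 pc5: +32 =508
r56=111000 pc3: +8 =516
r57=111001 pc4: +16 =532
r58=111010 pc4: +16 =548
r59=111011 pc5: +32 =580
r60=111100 pc4: +16 =596
r61=111101 pc5: +32 =628
r62=111110 pc5: +32 =660
r63=111111 pc6: +64 =724
r64=1000000 pc1: +2 =726
r65=1000001 pc2: +4 =730
r66=1000010 pc2: +4 =734
r67=1000011 pc3: +8 =742
r68=1000100 pc2: +4 =746
r69=1000101 pc3: +8 =754
r70=1000110 pc3: +8 =762
r71=1000111 pc4: +16 =778
r72=1001000 pc2: +4 =782
r73=1001001 pc3: +8 =790
r74=1001010 pc3: +8 =798
r75=1001011 pc4: +16 =814
r76=1001100 pc3: +8 =822
r77=1001101 pc4: +16 =838
r78=1001110 pc4: +16 =854
r79=1001111 pc5: +32 =886
r80=1010000 pc2: +4 =890
r81=1010001 pc3: +8 =898
r82=1010010 pc3: +8 =906
r83=1010011 pc4: +16 =922
r84=1010100 pc3: +8 =930
r85=1010101 pc4: +16 =946
r86=1010110 pc4: +16 =962
r87=1010111 pc5: +32 =994
r88=1011000 pc3: +8 =1002
r89=1011001 pc4: +16 =1018
r90=1011010 pc4: +16 =1034
r91=1011011 pc5: +32 =1066
r92=1011100 pc4: +16 =1082
r93=1011101 pc5: +32 =1114
r94=1011110 pc5: +32 =1146
r95=1011111 pc6: +64 =1210
r96=1100000 pc2: +4 =1214
r97=1100001 pc3: +8 =1222
r98=1100010 pc3: +8 =1230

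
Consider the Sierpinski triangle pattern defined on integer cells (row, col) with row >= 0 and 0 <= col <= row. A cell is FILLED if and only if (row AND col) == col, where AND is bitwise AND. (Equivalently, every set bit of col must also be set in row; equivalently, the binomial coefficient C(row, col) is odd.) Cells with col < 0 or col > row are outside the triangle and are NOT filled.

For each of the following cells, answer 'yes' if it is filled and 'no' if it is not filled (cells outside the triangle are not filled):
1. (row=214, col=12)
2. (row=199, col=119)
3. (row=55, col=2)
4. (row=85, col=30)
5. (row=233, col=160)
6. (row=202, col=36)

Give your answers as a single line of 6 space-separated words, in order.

Answer: no no yes no yes no

Derivation:
(214,12): row=0b11010110, col=0b1100, row AND col = 0b100 = 4; 4 != 12 -> empty
(199,119): row=0b11000111, col=0b1110111, row AND col = 0b1000111 = 71; 71 != 119 -> empty
(55,2): row=0b110111, col=0b10, row AND col = 0b10 = 2; 2 == 2 -> filled
(85,30): row=0b1010101, col=0b11110, row AND col = 0b10100 = 20; 20 != 30 -> empty
(233,160): row=0b11101001, col=0b10100000, row AND col = 0b10100000 = 160; 160 == 160 -> filled
(202,36): row=0b11001010, col=0b100100, row AND col = 0b0 = 0; 0 != 36 -> empty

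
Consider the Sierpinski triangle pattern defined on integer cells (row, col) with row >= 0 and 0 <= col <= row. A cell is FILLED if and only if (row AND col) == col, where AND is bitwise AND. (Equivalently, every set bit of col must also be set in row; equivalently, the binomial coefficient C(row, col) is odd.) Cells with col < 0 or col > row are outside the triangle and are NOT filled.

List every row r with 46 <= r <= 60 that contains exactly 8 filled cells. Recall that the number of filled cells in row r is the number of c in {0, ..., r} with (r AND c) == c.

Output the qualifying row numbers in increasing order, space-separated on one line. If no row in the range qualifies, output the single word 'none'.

Answer: 49 50 52 56

Derivation:
Row r has 2^popcount(r) filled cells, so we need popcount(r) = log2(8) = 3.
Scan r = 46..60 and keep those with exactly 3 one-bits:
r=46=101110 popcount=4 -> skip
r=47=101111 popcount=5 -> skip
r=48=110000 popcount=2 -> skip
r=49=110001 popcount=3 -> KEEP
r=50=110010 popcount=3 -> KEEP
r=51=110011 popcount=4 -> skip
r=52=110100 popcount=3 -> KEEP
r=53=110101 popcount=4 -> skip
r=54=110110 popcount=4 -> skip
r=55=110111 popcount=5 -> skip
r=56=111000 popcount=3 -> KEEP
r=57=111001 popcount=4 -> skip
r=58=111010 popcount=4 -> skip
r=59=111011 popcount=5 -> skip
r=60=111100 popcount=4 -> skip
Kept rows: 49 50 52 56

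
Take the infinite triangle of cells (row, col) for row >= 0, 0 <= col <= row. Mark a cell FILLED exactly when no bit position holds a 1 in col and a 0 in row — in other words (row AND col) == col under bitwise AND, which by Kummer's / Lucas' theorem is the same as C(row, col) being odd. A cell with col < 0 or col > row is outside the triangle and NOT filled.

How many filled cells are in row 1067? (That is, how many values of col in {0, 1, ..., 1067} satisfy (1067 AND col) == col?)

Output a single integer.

Answer: 32

Derivation:
1067 in binary = 10000101011
popcount(1067) = number of 1-bits in 10000101011 = 5
A col c satisfies (1067 AND c) == c iff every set bit of c is also set in 1067; each of the 5 set bits of 1067 can independently be on or off in c.
count = 2^5 = 32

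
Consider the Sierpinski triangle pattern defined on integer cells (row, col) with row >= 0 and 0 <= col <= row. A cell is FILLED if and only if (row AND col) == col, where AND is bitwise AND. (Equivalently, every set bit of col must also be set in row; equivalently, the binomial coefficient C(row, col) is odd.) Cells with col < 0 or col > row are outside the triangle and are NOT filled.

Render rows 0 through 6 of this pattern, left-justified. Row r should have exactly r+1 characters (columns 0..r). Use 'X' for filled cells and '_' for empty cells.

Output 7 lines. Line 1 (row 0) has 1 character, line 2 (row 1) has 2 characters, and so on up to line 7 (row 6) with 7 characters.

r0=0: X
r1=1: XX
r2=10: X_X
r3=11: XXXX
r4=100: X___X
r5=101: XX__XX
r6=110: X_X_X_X

Answer: X
XX
X_X
XXXX
X___X
XX__XX
X_X_X_X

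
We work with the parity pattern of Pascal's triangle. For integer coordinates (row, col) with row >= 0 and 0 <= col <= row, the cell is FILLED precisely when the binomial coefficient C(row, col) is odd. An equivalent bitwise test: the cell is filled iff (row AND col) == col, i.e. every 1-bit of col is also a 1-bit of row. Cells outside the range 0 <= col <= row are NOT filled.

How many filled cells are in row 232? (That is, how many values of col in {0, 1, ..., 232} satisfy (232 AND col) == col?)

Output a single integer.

232 in binary = 11101000
popcount(232) = number of 1-bits in 11101000 = 4
A col c satisfies (232 AND c) == c iff every set bit of c is also set in 232; each of the 4 set bits of 232 can independently be on or off in c.
count = 2^4 = 16

Answer: 16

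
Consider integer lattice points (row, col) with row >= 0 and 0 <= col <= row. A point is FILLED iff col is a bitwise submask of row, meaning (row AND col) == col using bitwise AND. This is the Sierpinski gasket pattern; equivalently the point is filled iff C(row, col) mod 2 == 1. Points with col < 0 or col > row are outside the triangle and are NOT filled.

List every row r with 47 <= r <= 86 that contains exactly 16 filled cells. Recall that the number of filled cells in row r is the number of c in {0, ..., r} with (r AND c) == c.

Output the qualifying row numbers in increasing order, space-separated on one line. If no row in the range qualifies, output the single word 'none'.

Answer: 51 53 54 57 58 60 71 75 77 78 83 85 86

Derivation:
Row r has 2^popcount(r) filled cells, so we need popcount(r) = log2(16) = 4.
Scan r = 47..86 and keep those with exactly 4 one-bits:
r=47=101111 popcount=5 -> skip
r=48=110000 popcount=2 -> skip
r=49=110001 popcount=3 -> skip
r=50=110010 popcount=3 -> skip
r=51=110011 popcount=4 -> KEEP
r=52=110100 popcount=3 -> skip
r=53=110101 popcount=4 -> KEEP
r=54=110110 popcount=4 -> KEEP
r=55=110111 popcount=5 -> skip
r=56=111000 popcount=3 -> skip
r=57=111001 popcount=4 -> KEEP
r=58=111010 popcount=4 -> KEEP
r=59=111011 popcount=5 -> skip
r=60=111100 popcount=4 -> KEEP
r=61=111101 popcount=5 -> skip
r=62=111110 popcount=5 -> skip
r=63=111111 popcount=6 -> skip
r=64=1000000 popcount=1 -> skip
r=65=1000001 popcount=2 -> skip
r=66=1000010 popcount=2 -> skip
r=67=1000011 popcount=3 -> skip
r=68=1000100 popcount=2 -> skip
r=69=1000101 popcount=3 -> skip
r=70=1000110 popcount=3 -> skip
r=71=1000111 popcount=4 -> KEEP
r=72=1001000 popcount=2 -> skip
r=73=1001001 popcount=3 -> skip
r=74=1001010 popcount=3 -> skip
r=75=1001011 popcount=4 -> KEEP
r=76=1001100 popcount=3 -> skip
r=77=1001101 popcount=4 -> KEEP
r=78=1001110 popcount=4 -> KEEP
r=79=1001111 popcount=5 -> skip
r=80=1010000 popcount=2 -> skip
r=81=1010001 popcount=3 -> skip
r=82=1010010 popcount=3 -> skip
r=83=1010011 popcount=4 -> KEEP
r=84=1010100 popcount=3 -> skip
r=85=1010101 popcount=4 -> KEEP
r=86=1010110 popcount=4 -> KEEP
Kept rows: 51 53 54 57 58 60 71 75 77 78 83 85 86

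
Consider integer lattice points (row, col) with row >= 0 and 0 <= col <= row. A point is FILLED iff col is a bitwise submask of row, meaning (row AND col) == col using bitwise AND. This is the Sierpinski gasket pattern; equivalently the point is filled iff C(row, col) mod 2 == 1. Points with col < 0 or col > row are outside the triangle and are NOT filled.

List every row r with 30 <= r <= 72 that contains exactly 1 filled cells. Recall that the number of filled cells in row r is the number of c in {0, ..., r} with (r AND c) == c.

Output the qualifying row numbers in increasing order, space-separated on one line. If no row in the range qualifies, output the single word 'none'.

Row r has 2^popcount(r) filled cells, so we need popcount(r) = log2(1) = 0.
Scan r = 30..72 and keep those with exactly 0 one-bits:
r=30=11110 popcount=4 -> skip
r=31=11111 popcount=5 -> skip
r=32=100000 popcount=1 -> skip
r=33=100001 popcount=2 -> skip
r=34=100010 popcount=2 -> skip
r=35=100011 popcount=3 -> skip
r=36=100100 popcount=2 -> skip
r=37=100101 popcount=3 -> skip
r=38=100110 popcount=3 -> skip
r=39=100111 popcount=4 -> skip
r=40=101000 popcount=2 -> skip
r=41=101001 popcount=3 -> skip
r=42=101010 popcount=3 -> skip
r=43=101011 popcount=4 -> skip
r=44=101100 popcount=3 -> skip
r=45=101101 popcount=4 -> skip
r=46=101110 popcount=4 -> skip
r=47=101111 popcount=5 -> skip
r=48=110000 popcount=2 -> skip
r=49=110001 popcount=3 -> skip
r=50=110010 popcount=3 -> skip
r=51=110011 popcount=4 -> skip
r=52=110100 popcount=3 -> skip
r=53=110101 popcount=4 -> skip
r=54=110110 popcount=4 -> skip
r=55=110111 popcount=5 -> skip
r=56=111000 popcount=3 -> skip
r=57=111001 popcount=4 -> skip
r=58=111010 popcount=4 -> skip
r=59=111011 popcount=5 -> skip
r=60=111100 popcount=4 -> skip
r=61=111101 popcount=5 -> skip
r=62=111110 popcount=5 -> skip
r=63=111111 popcount=6 -> skip
r=64=1000000 popcount=1 -> skip
r=65=1000001 popcount=2 -> skip
r=66=1000010 popcount=2 -> skip
r=67=1000011 popcount=3 -> skip
r=68=1000100 popcount=2 -> skip
r=69=1000101 popcount=3 -> skip
r=70=1000110 popcount=3 -> skip
r=71=1000111 popcount=4 -> skip
r=72=1001000 popcount=2 -> skip
Kept rows: none

Answer: none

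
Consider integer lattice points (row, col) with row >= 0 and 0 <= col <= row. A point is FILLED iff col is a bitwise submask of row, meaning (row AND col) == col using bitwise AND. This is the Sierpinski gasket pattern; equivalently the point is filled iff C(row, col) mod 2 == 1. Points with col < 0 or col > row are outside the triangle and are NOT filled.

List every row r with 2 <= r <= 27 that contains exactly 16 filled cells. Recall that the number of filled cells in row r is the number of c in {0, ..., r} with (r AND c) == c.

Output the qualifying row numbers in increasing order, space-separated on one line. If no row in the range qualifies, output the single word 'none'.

Row r has 2^popcount(r) filled cells, so we need popcount(r) = log2(16) = 4.
Scan r = 2..27 and keep those with exactly 4 one-bits:
r=2=10 popcount=1 -> skip
r=3=11 popcount=2 -> skip
r=4=100 popcount=1 -> skip
r=5=101 popcount=2 -> skip
r=6=110 popcount=2 -> skip
r=7=111 popcount=3 -> skip
r=8=1000 popcount=1 -> skip
r=9=1001 popcount=2 -> skip
r=10=1010 popcount=2 -> skip
r=11=1011 popcount=3 -> skip
r=12=1100 popcount=2 -> skip
r=13=1101 popcount=3 -> skip
r=14=1110 popcount=3 -> skip
r=15=1111 popcount=4 -> KEEP
r=16=10000 popcount=1 -> skip
r=17=10001 popcount=2 -> skip
r=18=10010 popcount=2 -> skip
r=19=10011 popcount=3 -> skip
r=20=10100 popcount=2 -> skip
r=21=10101 popcount=3 -> skip
r=22=10110 popcount=3 -> skip
r=23=10111 popcount=4 -> KEEP
r=24=11000 popcount=2 -> skip
r=25=11001 popcount=3 -> skip
r=26=11010 popcount=3 -> skip
r=27=11011 popcount=4 -> KEEP
Kept rows: 15 23 27

Answer: 15 23 27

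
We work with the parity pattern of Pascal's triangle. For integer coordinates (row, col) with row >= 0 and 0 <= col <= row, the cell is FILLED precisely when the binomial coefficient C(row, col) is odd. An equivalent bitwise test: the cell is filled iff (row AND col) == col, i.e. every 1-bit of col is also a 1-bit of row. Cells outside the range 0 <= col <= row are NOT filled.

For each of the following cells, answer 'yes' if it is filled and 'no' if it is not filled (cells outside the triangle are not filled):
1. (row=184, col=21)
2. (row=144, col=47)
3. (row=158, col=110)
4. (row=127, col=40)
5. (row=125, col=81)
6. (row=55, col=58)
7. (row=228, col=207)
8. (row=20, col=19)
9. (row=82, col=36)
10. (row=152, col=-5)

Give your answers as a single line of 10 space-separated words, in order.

Answer: no no no yes yes no no no no no

Derivation:
(184,21): row=0b10111000, col=0b10101, row AND col = 0b10000 = 16; 16 != 21 -> empty
(144,47): row=0b10010000, col=0b101111, row AND col = 0b0 = 0; 0 != 47 -> empty
(158,110): row=0b10011110, col=0b1101110, row AND col = 0b1110 = 14; 14 != 110 -> empty
(127,40): row=0b1111111, col=0b101000, row AND col = 0b101000 = 40; 40 == 40 -> filled
(125,81): row=0b1111101, col=0b1010001, row AND col = 0b1010001 = 81; 81 == 81 -> filled
(55,58): col outside [0, 55] -> not filled
(228,207): row=0b11100100, col=0b11001111, row AND col = 0b11000100 = 196; 196 != 207 -> empty
(20,19): row=0b10100, col=0b10011, row AND col = 0b10000 = 16; 16 != 19 -> empty
(82,36): row=0b1010010, col=0b100100, row AND col = 0b0 = 0; 0 != 36 -> empty
(152,-5): col outside [0, 152] -> not filled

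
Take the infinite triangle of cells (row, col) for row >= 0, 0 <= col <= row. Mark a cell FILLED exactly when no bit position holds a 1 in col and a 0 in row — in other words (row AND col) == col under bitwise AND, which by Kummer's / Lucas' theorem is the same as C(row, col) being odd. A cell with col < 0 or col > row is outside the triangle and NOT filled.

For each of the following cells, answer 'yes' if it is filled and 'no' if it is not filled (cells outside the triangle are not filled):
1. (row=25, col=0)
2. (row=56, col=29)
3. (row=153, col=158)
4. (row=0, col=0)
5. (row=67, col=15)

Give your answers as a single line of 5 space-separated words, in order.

(25,0): row=0b11001, col=0b0, row AND col = 0b0 = 0; 0 == 0 -> filled
(56,29): row=0b111000, col=0b11101, row AND col = 0b11000 = 24; 24 != 29 -> empty
(153,158): col outside [0, 153] -> not filled
(0,0): row=0b0, col=0b0, row AND col = 0b0 = 0; 0 == 0 -> filled
(67,15): row=0b1000011, col=0b1111, row AND col = 0b11 = 3; 3 != 15 -> empty

Answer: yes no no yes no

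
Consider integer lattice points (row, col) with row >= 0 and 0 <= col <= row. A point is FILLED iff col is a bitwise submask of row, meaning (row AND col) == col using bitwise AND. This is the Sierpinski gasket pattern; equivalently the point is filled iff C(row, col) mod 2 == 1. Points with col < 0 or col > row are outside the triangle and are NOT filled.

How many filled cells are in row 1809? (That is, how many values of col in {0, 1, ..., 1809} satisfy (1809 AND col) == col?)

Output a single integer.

1809 in binary = 11100010001
popcount(1809) = number of 1-bits in 11100010001 = 5
A col c satisfies (1809 AND c) == c iff every set bit of c is also set in 1809; each of the 5 set bits of 1809 can independently be on or off in c.
count = 2^5 = 32

Answer: 32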